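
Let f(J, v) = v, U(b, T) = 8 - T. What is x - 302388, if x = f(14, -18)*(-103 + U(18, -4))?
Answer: -300750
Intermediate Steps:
x = 1638 (x = -18*(-103 + (8 - 1*(-4))) = -18*(-103 + (8 + 4)) = -18*(-103 + 12) = -18*(-91) = 1638)
x - 302388 = 1638 - 302388 = -300750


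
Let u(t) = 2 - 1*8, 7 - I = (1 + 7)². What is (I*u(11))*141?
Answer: 48222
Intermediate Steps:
I = -57 (I = 7 - (1 + 7)² = 7 - 1*8² = 7 - 1*64 = 7 - 64 = -57)
u(t) = -6 (u(t) = 2 - 8 = -6)
(I*u(11))*141 = -57*(-6)*141 = 342*141 = 48222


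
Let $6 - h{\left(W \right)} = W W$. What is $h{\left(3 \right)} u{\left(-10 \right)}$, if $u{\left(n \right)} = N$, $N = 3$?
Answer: $-9$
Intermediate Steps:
$u{\left(n \right)} = 3$
$h{\left(W \right)} = 6 - W^{2}$ ($h{\left(W \right)} = 6 - W W = 6 - W^{2}$)
$h{\left(3 \right)} u{\left(-10 \right)} = \left(6 - 3^{2}\right) 3 = \left(6 - 9\right) 3 = \left(-3\right) 3 = -9$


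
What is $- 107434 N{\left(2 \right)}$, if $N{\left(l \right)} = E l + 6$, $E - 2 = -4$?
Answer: $-214868$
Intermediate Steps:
$E = -2$ ($E = 2 - 4 = -2$)
$N{\left(l \right)} = 6 - 2 l$ ($N{\left(l \right)} = - 2 l + 6 = 6 - 2 l$)
$- 107434 N{\left(2 \right)} = - 107434 \left(6 - 4\right) = \left(-107434\right) 2 = -214868$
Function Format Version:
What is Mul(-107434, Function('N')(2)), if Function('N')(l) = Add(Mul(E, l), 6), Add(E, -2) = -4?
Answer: -214868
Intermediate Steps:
E = -2 (E = Add(2, -4) = -2)
Function('N')(l) = Add(6, Mul(-2, l)) (Function('N')(l) = Add(Mul(-2, l), 6) = Add(6, Mul(-2, l)))
Mul(-107434, Function('N')(2)) = Mul(-107434, Add(6, Mul(-2, 2))) = Mul(-107434, Add(6, -4)) = Mul(-107434, 2) = -214868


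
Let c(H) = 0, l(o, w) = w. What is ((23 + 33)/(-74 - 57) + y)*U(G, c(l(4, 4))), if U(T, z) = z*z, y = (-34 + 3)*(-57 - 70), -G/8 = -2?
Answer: 0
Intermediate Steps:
G = 16 (G = -8*(-2) = 16)
y = 3937 (y = -31*(-127) = 3937)
U(T, z) = z²
((23 + 33)/(-74 - 57) + y)*U(G, c(l(4, 4))) = ((23 + 33)/(-74 - 57) + 3937)*0² = (56/(-131) + 3937)*0 = (56*(-1/131) + 3937)*0 = (-56/131 + 3937)*0 = (515691/131)*0 = 0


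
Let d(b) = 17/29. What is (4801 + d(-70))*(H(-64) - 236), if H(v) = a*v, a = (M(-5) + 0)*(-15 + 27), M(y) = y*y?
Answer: -2706385256/29 ≈ -9.3324e+7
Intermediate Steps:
M(y) = y²
d(b) = 17/29 (d(b) = 17*(1/29) = 17/29)
a = 300 (a = ((-5)² + 0)*(-15 + 27) = (25 + 0)*12 = 25*12 = 300)
H(v) = 300*v
(4801 + d(-70))*(H(-64) - 236) = (4801 + 17/29)*(300*(-64) - 236) = 139246*(-19200 - 236)/29 = (139246/29)*(-19436) = -2706385256/29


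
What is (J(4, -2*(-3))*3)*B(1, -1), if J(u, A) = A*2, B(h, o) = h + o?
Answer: 0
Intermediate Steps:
J(u, A) = 2*A
(J(4, -2*(-3))*3)*B(1, -1) = ((2*(-2*(-3)))*3)*(1 - 1) = ((2*6)*3)*0 = (12*3)*0 = 36*0 = 0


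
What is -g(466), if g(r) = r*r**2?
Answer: -101194696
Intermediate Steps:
g(r) = r**3
-g(466) = -1*466**3 = -1*101194696 = -101194696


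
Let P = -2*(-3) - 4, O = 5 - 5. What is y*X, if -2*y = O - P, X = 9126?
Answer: 9126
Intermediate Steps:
O = 0
P = 2 (P = 6 - 4 = 2)
y = 1 (y = -(0 - 1*2)/2 = -(0 - 2)/2 = -½*(-2) = 1)
y*X = 1*9126 = 9126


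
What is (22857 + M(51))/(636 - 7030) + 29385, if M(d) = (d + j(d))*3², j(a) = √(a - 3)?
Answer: 93932187/3197 - 18*√3/3197 ≈ 29381.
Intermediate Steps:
j(a) = √(-3 + a)
M(d) = 9*d + 9*√(-3 + d) (M(d) = (d + √(-3 + d))*3² = (d + √(-3 + d))*9 = 9*d + 9*√(-3 + d))
(22857 + M(51))/(636 - 7030) + 29385 = (22857 + (9*51 + 9*√(-3 + 51)))/(636 - 7030) + 29385 = (22857 + (459 + 9*√48))/(-6394) + 29385 = (22857 + (459 + 9*(4*√3)))*(-1/6394) + 29385 = (22857 + (459 + 36*√3))*(-1/6394) + 29385 = (23316 + 36*√3)*(-1/6394) + 29385 = (-11658/3197 - 18*√3/3197) + 29385 = 93932187/3197 - 18*√3/3197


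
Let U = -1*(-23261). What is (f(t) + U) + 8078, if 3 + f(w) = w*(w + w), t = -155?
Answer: 79386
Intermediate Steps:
f(w) = -3 + 2*w² (f(w) = -3 + w*(w + w) = -3 + w*(2*w) = -3 + 2*w²)
U = 23261
(f(t) + U) + 8078 = ((-3 + 2*(-155)²) + 23261) + 8078 = ((-3 + 2*24025) + 23261) + 8078 = ((-3 + 48050) + 23261) + 8078 = (48047 + 23261) + 8078 = 71308 + 8078 = 79386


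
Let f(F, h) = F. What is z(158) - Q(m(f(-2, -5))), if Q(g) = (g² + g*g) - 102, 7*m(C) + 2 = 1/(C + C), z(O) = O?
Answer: 101839/392 ≈ 259.79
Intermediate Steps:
m(C) = -2/7 + 1/(14*C) (m(C) = -2/7 + 1/(7*(C + C)) = -2/7 + 1/(7*((2*C))) = -2/7 + (1/(2*C))/7 = -2/7 + 1/(14*C))
Q(g) = -102 + 2*g² (Q(g) = (g² + g²) - 102 = 2*g² - 102 = -102 + 2*g²)
z(158) - Q(m(f(-2, -5))) = 158 - (-102 + 2*((1/14)*(1 - 4*(-2))/(-2))²) = 158 - (-102 + 2*((1/14)*(-½)*(1 + 8))²) = 158 - (-102 + 2*((1/14)*(-½)*9)²) = 158 - (-102 + 2*(-9/28)²) = 158 - (-102 + 2*(81/784)) = 158 - (-102 + 81/392) = 158 - 1*(-39903/392) = 158 + 39903/392 = 101839/392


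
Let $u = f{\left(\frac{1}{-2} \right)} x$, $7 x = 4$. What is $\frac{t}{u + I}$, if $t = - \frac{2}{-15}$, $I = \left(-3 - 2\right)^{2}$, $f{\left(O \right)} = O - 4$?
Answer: $\frac{14}{2355} \approx 0.0059448$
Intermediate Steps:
$x = \frac{4}{7}$ ($x = \frac{1}{7} \cdot 4 = \frac{4}{7} \approx 0.57143$)
$f{\left(O \right)} = -4 + O$ ($f{\left(O \right)} = O - 4 = -4 + O$)
$I = 25$ ($I = \left(-5\right)^{2} = 25$)
$u = - \frac{18}{7}$ ($u = \left(-4 + \frac{1}{-2}\right) \frac{4}{7} = \left(-4 - \frac{1}{2}\right) \frac{4}{7} = \left(- \frac{9}{2}\right) \frac{4}{7} = - \frac{18}{7} \approx -2.5714$)
$t = \frac{2}{15}$ ($t = \left(-2\right) \left(- \frac{1}{15}\right) = \frac{2}{15} \approx 0.13333$)
$\frac{t}{u + I} = \frac{1}{- \frac{18}{7} + 25} \cdot \frac{2}{15} = \frac{1}{\frac{157}{7}} \cdot \frac{2}{15} = \frac{7}{157} \cdot \frac{2}{15} = \frac{14}{2355}$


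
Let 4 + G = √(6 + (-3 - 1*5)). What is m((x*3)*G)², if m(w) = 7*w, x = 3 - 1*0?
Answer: 55566 - 31752*I*√2 ≈ 55566.0 - 44904.0*I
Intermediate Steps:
x = 3 (x = 3 + 0 = 3)
G = -4 + I*√2 (G = -4 + √(6 + (-3 - 1*5)) = -4 + √(6 + (-3 - 5)) = -4 + √(6 - 8) = -4 + √(-2) = -4 + I*√2 ≈ -4.0 + 1.4142*I)
m((x*3)*G)² = (7*((3*3)*(-4 + I*√2)))² = (7*(9*(-4 + I*√2)))² = (7*(-36 + 9*I*√2))² = (-252 + 63*I*√2)²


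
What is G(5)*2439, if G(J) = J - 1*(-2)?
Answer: 17073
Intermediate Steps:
G(J) = 2 + J (G(J) = J + 2 = 2 + J)
G(5)*2439 = (2 + 5)*2439 = 7*2439 = 17073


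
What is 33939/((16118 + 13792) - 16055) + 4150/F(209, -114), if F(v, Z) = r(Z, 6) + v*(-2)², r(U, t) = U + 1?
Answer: 82036147/10017165 ≈ 8.1896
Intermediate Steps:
r(U, t) = 1 + U
F(v, Z) = 1 + Z + 4*v (F(v, Z) = (1 + Z) + v*(-2)² = (1 + Z) + v*4 = (1 + Z) + 4*v = 1 + Z + 4*v)
33939/((16118 + 13792) - 16055) + 4150/F(209, -114) = 33939/((16118 + 13792) - 16055) + 4150/(1 - 114 + 4*209) = 33939/(29910 - 16055) + 4150/(1 - 114 + 836) = 33939/13855 + 4150/723 = 82036147/10017165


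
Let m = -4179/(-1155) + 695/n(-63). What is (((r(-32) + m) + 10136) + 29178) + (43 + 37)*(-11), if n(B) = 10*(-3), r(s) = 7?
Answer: 12679079/330 ≈ 38421.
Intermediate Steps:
n(B) = -30
m = -6451/330 (m = -4179/(-1155) + 695/(-30) = -4179*(-1/1155) + 695*(-1/30) = 199/55 - 139/6 = -6451/330 ≈ -19.548)
(((r(-32) + m) + 10136) + 29178) + (43 + 37)*(-11) = (((7 - 6451/330) + 10136) + 29178) + (43 + 37)*(-11) = ((-4141/330 + 10136) + 29178) + 80*(-11) = (3340739/330 + 29178) - 880 = 12969479/330 - 880 = 12679079/330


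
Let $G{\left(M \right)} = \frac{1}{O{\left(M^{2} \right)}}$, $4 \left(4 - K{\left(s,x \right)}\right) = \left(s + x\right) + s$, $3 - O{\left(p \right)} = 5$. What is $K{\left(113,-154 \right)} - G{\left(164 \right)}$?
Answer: $- \frac{27}{2} \approx -13.5$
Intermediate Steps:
$O{\left(p \right)} = -2$ ($O{\left(p \right)} = 3 - 5 = -2$)
$K{\left(s,x \right)} = 4 - \frac{s}{2} - \frac{x}{4}$ ($K{\left(s,x \right)} = 4 - \frac{\left(s + x\right) + s}{4} = 4 - \frac{x + 2 s}{4} = 4 - \left(\frac{s}{2} + \frac{x}{4}\right) = 4 - \frac{s}{2} - \frac{x}{4}$)
$G{\left(M \right)} = - \frac{1}{2}$ ($G{\left(M \right)} = \frac{1}{-2} = - \frac{1}{2}$)
$K{\left(113,-154 \right)} - G{\left(164 \right)} = \left(4 - \frac{113}{2} - - \frac{77}{2}\right) - - \frac{1}{2} = \left(4 - \frac{113}{2} + \frac{77}{2}\right) + \frac{1}{2} = -14 + \frac{1}{2} = - \frac{27}{2}$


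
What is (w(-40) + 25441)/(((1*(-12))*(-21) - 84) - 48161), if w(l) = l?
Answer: -25401/47993 ≈ -0.52926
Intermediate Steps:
(w(-40) + 25441)/(((1*(-12))*(-21) - 84) - 48161) = (-40 + 25441)/(((1*(-12))*(-21) - 84) - 48161) = 25401/((-12*(-21) - 84) - 48161) = 25401/((252 - 84) - 48161) = 25401/(168 - 48161) = 25401/(-47993) = 25401*(-1/47993) = -25401/47993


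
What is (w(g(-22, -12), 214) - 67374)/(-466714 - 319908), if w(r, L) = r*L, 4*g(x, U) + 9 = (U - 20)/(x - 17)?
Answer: 5289305/61356516 ≈ 0.086206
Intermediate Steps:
g(x, U) = -9/4 + (-20 + U)/(4*(-17 + x)) (g(x, U) = -9/4 + ((U - 20)/(x - 17))/4 = -9/4 + ((-20 + U)/(-17 + x))/4 = -9/4 + (-20 + U)/(4*(-17 + x)))
w(r, L) = L*r
(w(g(-22, -12), 214) - 67374)/(-466714 - 319908) = (214*((133 - 12 - 9*(-22))/(4*(-17 - 22))) - 67374)/(-466714 - 319908) = (214*((¼)*(133 - 12 + 198)/(-39)) - 67374)/(-786622) = (214*((¼)*(-1/39)*319) - 67374)*(-1/786622) = (214*(-319/156) - 67374)*(-1/786622) = (-34133/78 - 67374)*(-1/786622) = -5289305/78*(-1/786622) = 5289305/61356516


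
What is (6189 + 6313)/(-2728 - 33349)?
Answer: -12502/36077 ≈ -0.34654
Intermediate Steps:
(6189 + 6313)/(-2728 - 33349) = 12502/(-36077) = 12502*(-1/36077) = -12502/36077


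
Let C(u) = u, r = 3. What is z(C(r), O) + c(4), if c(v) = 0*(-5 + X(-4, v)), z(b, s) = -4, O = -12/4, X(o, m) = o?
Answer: -4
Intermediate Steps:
O = -3 (O = -12*¼ = -3)
c(v) = 0 (c(v) = 0*(-5 - 4) = 0*(-9) = 0)
z(C(r), O) + c(4) = -4 + 0 = -4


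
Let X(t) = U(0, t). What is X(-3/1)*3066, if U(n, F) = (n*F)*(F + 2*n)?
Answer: 0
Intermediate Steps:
U(n, F) = F*n*(F + 2*n) (U(n, F) = (F*n)*(F + 2*n) = F*n*(F + 2*n))
X(t) = 0 (X(t) = t*0*(t + 2*0) = t*0*(t + 0) = t*0*t = 0)
X(-3/1)*3066 = 0*3066 = 0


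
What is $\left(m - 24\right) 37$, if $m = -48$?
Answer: $-2664$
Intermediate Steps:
$\left(m - 24\right) 37 = \left(-48 - 24\right) 37 = \left(-72\right) 37 = -2664$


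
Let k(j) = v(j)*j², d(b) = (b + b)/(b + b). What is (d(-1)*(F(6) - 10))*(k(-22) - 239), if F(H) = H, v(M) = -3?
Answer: 6764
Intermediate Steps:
d(b) = 1 (d(b) = (2*b)/((2*b)) = (2*b)*(1/(2*b)) = 1)
k(j) = -3*j²
(d(-1)*(F(6) - 10))*(k(-22) - 239) = (1*(6 - 10))*(-3*(-22)² - 239) = (1*(-4))*(-3*484 - 239) = -4*(-1452 - 239) = -4*(-1691) = 6764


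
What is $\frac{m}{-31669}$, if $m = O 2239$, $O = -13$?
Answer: $\frac{29107}{31669} \approx 0.9191$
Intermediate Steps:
$m = -29107$ ($m = \left(-13\right) 2239 = -29107$)
$\frac{m}{-31669} = - \frac{29107}{-31669} = \left(-29107\right) \left(- \frac{1}{31669}\right) = \frac{29107}{31669}$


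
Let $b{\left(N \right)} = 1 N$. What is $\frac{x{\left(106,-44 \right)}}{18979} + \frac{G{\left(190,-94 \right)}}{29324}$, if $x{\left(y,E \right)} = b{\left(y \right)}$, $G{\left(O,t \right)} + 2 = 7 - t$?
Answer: $\frac{4987265}{556540196} \approx 0.0089612$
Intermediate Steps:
$G{\left(O,t \right)} = 5 - t$ ($G{\left(O,t \right)} = -2 - \left(-7 + t\right) = 5 - t$)
$b{\left(N \right)} = N$
$x{\left(y,E \right)} = y$
$\frac{x{\left(106,-44 \right)}}{18979} + \frac{G{\left(190,-94 \right)}}{29324} = \frac{106}{18979} + \frac{5 - -94}{29324} = 106 \cdot \frac{1}{18979} + \left(5 + 94\right) \frac{1}{29324} = \frac{106}{18979} + 99 \cdot \frac{1}{29324} = \frac{106}{18979} + \frac{99}{29324} = \frac{4987265}{556540196}$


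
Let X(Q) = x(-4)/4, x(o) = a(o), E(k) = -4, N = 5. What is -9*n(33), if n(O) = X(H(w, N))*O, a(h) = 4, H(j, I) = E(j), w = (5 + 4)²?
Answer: -297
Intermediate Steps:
w = 81 (w = 9² = 81)
H(j, I) = -4
x(o) = 4
X(Q) = 1 (X(Q) = 4/4 = 4*(¼) = 1)
n(O) = O (n(O) = 1*O = O)
-9*n(33) = -9*33 = -297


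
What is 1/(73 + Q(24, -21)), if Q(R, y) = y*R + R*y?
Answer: -1/935 ≈ -0.0010695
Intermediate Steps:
Q(R, y) = 2*R*y (Q(R, y) = R*y + R*y = 2*R*y)
1/(73 + Q(24, -21)) = 1/(73 + 2*24*(-21)) = 1/(73 - 1008) = 1/(-935) = -1/935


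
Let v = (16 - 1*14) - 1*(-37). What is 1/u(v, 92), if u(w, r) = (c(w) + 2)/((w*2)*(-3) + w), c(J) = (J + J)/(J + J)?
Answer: -65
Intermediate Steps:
c(J) = 1 (c(J) = (2*J)/((2*J)) = (2*J)*(1/(2*J)) = 1)
v = 39 (v = (16 - 14) + 37 = 2 + 37 = 39)
u(w, r) = -3/(5*w) (u(w, r) = (1 + 2)/((w*2)*(-3) + w) = 3/((2*w)*(-3) + w) = 3/(-6*w + w) = 3/((-5*w)) = 3*(-1/(5*w)) = -3/(5*w))
1/u(v, 92) = 1/(-⅗/39) = 1/(-⅗*1/39) = 1/(-1/65) = -65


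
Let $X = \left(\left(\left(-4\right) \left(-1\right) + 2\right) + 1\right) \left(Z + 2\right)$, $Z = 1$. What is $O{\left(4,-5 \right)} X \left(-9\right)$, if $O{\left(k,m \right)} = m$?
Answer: $945$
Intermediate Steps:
$X = 21$ ($X = \left(\left(\left(-4\right) \left(-1\right) + 2\right) + 1\right) \left(1 + 2\right) = \left(\left(4 + 2\right) + 1\right) 3 = \left(6 + 1\right) 3 = 7 \cdot 3 = 21$)
$O{\left(4,-5 \right)} X \left(-9\right) = \left(-5\right) 21 \left(-9\right) = \left(-105\right) \left(-9\right) = 945$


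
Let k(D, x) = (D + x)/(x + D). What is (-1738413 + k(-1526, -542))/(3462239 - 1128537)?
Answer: -869206/1166851 ≈ -0.74492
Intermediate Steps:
k(D, x) = 1 (k(D, x) = (D + x)/(D + x) = 1)
(-1738413 + k(-1526, -542))/(3462239 - 1128537) = (-1738413 + 1)/(3462239 - 1128537) = -1738412/2333702 = -1738412*1/2333702 = -869206/1166851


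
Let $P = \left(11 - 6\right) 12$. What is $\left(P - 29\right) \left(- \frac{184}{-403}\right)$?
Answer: $\frac{184}{13} \approx 14.154$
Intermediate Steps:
$P = 60$ ($P = 5 \cdot 12 = 60$)
$\left(P - 29\right) \left(- \frac{184}{-403}\right) = \left(60 - 29\right) \left(- \frac{184}{-403}\right) = \left(60 + \left(-248 + 219\right)\right) \left(\left(-184\right) \left(- \frac{1}{403}\right)\right) = \left(60 - 29\right) \frac{184}{403} = 31 \cdot \frac{184}{403} = \frac{184}{13}$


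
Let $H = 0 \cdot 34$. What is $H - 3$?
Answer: $-3$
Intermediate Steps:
$H = 0$
$H - 3 = 0 - 3 = -3$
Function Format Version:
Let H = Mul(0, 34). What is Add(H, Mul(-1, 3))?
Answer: -3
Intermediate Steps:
H = 0
Add(H, Mul(-1, 3)) = Add(0, Mul(-1, 3)) = Add(0, -3) = -3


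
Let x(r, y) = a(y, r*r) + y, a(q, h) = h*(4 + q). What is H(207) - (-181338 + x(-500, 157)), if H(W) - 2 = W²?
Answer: -40025968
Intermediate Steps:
x(r, y) = y + r²*(4 + y) (x(r, y) = (r*r)*(4 + y) + y = r²*(4 + y) + y = y + r²*(4 + y))
H(W) = 2 + W²
H(207) - (-181338 + x(-500, 157)) = (2 + 207²) - (-181338 + (157 + (-500)²*(4 + 157))) = (2 + 42849) - (-181338 + (157 + 250000*161)) = 42851 - (-181338 + (157 + 40250000)) = 42851 - (-181338 + 40250157) = 42851 - 1*40068819 = 42851 - 40068819 = -40025968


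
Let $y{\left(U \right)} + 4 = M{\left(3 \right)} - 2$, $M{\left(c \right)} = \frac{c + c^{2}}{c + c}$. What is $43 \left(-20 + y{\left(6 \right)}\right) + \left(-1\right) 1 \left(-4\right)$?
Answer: $-1028$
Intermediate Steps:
$M{\left(c \right)} = \frac{c + c^{2}}{2 c}$
$y{\left(U \right)} = -4$ ($y{\left(U \right)} = -4 + \left(\left(\frac{1}{2} + \frac{1}{2} \cdot 3\right) - 2\right) = -4 + \left(\left(\frac{1}{2} + \frac{3}{2}\right) - 2\right) = -4 + \left(2 - 2\right) = -4 + 0 = -4$)
$43 \left(-20 + y{\left(6 \right)}\right) + \left(-1\right) 1 \left(-4\right) = 43 \left(-20 - 4\right) + \left(-1\right) 1 \left(-4\right) = 43 \left(-24\right) - -4 = -1032 + 4 = -1028$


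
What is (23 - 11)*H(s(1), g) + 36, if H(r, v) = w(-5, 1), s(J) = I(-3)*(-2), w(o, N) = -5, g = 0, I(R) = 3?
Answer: -24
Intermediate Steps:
s(J) = -6 (s(J) = 3*(-2) = -6)
H(r, v) = -5
(23 - 11)*H(s(1), g) + 36 = (23 - 11)*(-5) + 36 = 12*(-5) + 36 = -60 + 36 = -24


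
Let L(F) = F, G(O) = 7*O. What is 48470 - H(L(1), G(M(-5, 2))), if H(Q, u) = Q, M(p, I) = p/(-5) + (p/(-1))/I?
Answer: 48469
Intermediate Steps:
M(p, I) = -p/5 - p/I (M(p, I) = p*(-⅕) + (p*(-1))/I = -p/5 + (-p)/I = -p/5 - p/I)
48470 - H(L(1), G(M(-5, 2))) = 48470 - 1*1 = 48470 - 1 = 48469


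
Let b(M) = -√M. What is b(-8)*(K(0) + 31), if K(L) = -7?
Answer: -48*I*√2 ≈ -67.882*I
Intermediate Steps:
b(-8)*(K(0) + 31) = (-√(-8))*(-7 + 31) = -2*I*√2*24 = -48*I*√2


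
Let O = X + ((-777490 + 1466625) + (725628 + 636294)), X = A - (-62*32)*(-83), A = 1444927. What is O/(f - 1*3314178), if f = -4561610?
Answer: -832828/1968947 ≈ -0.42298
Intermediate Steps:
X = 1280255 (X = 1444927 - (-62*32)*(-83) = 1444927 - (-1984)*(-83) = 1444927 - 1*164672 = 1444927 - 164672 = 1280255)
O = 3331312 (O = 1280255 + ((-777490 + 1466625) + (725628 + 636294)) = 1280255 + (689135 + 1361922) = 1280255 + 2051057 = 3331312)
O/(f - 1*3314178) = 3331312/(-4561610 - 1*3314178) = 3331312/(-4561610 - 3314178) = 3331312/(-7875788) = 3331312*(-1/7875788) = -832828/1968947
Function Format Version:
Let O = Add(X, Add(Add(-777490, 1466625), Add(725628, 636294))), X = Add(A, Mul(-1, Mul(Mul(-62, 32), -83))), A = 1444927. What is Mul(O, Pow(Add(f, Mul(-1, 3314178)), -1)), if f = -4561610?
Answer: Rational(-832828, 1968947) ≈ -0.42298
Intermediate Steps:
X = 1280255 (X = Add(1444927, Mul(-1, Mul(Mul(-62, 32), -83))) = Add(1444927, Mul(-1, Mul(-1984, -83))) = Add(1444927, Mul(-1, 164672)) = Add(1444927, -164672) = 1280255)
O = 3331312 (O = Add(1280255, Add(Add(-777490, 1466625), Add(725628, 636294))) = Add(1280255, Add(689135, 1361922)) = Add(1280255, 2051057) = 3331312)
Mul(O, Pow(Add(f, Mul(-1, 3314178)), -1)) = Mul(3331312, Pow(Add(-4561610, Mul(-1, 3314178)), -1)) = Mul(3331312, Pow(Add(-4561610, -3314178), -1)) = Mul(3331312, Pow(-7875788, -1)) = Mul(3331312, Rational(-1, 7875788)) = Rational(-832828, 1968947)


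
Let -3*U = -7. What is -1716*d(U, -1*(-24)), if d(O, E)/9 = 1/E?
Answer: -1287/2 ≈ -643.50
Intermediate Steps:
U = 7/3 (U = -⅓*(-7) = 7/3 ≈ 2.3333)
d(O, E) = 9/E
-1716*d(U, -1*(-24)) = -15444/((-1*(-24))) = -15444/24 = -1716*3/8 = -1287/2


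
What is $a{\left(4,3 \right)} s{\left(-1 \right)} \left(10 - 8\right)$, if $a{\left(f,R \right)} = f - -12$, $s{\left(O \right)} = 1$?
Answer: $32$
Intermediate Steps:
$a{\left(f,R \right)} = 12 + f$ ($a{\left(f,R \right)} = f + 12 = 12 + f$)
$a{\left(4,3 \right)} s{\left(-1 \right)} \left(10 - 8\right) = \left(12 + 4\right) 1 \left(10 - 8\right) = 16 \cdot 1 \cdot 2 = 16 \cdot 2 = 32$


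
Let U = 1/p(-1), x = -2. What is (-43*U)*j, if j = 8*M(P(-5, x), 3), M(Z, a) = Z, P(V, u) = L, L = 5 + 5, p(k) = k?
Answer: 3440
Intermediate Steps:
L = 10
P(V, u) = 10
U = -1 (U = 1/(-1) = -1)
j = 80 (j = 8*10 = 80)
(-43*U)*j = -43*(-1)*80 = 43*80 = 3440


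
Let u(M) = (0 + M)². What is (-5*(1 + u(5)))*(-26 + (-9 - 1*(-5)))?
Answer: 3900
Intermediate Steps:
u(M) = M²
(-5*(1 + u(5)))*(-26 + (-9 - 1*(-5))) = (-5*(1 + 5²))*(-26 + (-9 - 1*(-5))) = (-5*(1 + 25))*(-26 + (-9 + 5)) = (-5*26)*(-26 - 4) = -130*(-30) = 3900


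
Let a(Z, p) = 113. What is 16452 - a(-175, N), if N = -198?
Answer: 16339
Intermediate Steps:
16452 - a(-175, N) = 16452 - 1*113 = 16452 - 113 = 16339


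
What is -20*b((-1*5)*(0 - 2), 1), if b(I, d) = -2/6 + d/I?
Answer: 14/3 ≈ 4.6667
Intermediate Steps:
b(I, d) = -1/3 + d/I (b(I, d) = -2*1/6 + d/I = -1/3 + d/I)
-20*b((-1*5)*(0 - 2), 1) = -20*(1 - (-1*5)*(0 - 2)/3)/((-1*5)*(0 - 2)) = -20*(1 - (-5)*(-2)/3)/((-5*(-2))) = -20*(1 - 1/3*10)/10 = -2*(1 - 10/3) = -2*(-7)/3 = -20*(-7/30) = 14/3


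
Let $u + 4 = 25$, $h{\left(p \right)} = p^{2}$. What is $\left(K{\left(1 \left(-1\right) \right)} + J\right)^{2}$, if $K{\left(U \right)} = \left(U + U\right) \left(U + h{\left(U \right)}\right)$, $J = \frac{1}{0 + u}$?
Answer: $\frac{1}{441} \approx 0.0022676$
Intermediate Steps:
$u = 21$ ($u = -4 + 25 = 21$)
$J = \frac{1}{21}$ ($J = \frac{1}{0 + 21} = \frac{1}{21} \approx 0.047619$)
$K{\left(U \right)} = 2 U \left(U + U^{2}\right)$ ($K{\left(U \right)} = \left(U + U\right) \left(U + U^{2}\right) = 2 U \left(U + U^{2}\right)$)
$\left(K{\left(1 \left(-1\right) \right)} + J\right)^{2} = \left(2 \left(1 \left(-1\right)\right)^{2} \left(1 + 1 \left(-1\right)\right) + \frac{1}{21}\right)^{2} = \left(2 \left(-1\right)^{2} \left(1 - 1\right) + \frac{1}{21}\right)^{2} = \left(2 \cdot 1 \cdot 0 + \frac{1}{21}\right)^{2} = \left(0 + \frac{1}{21}\right)^{2} = \left(\frac{1}{21}\right)^{2} = \frac{1}{441}$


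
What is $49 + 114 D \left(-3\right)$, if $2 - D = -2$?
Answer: $-1319$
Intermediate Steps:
$D = 4$ ($D = 2 - -2 = 2 + 2 = 4$)
$49 + 114 D \left(-3\right) = 49 + 114 \cdot 4 \left(-3\right) = 49 + 114 \left(-12\right) = 49 - 1368 = -1319$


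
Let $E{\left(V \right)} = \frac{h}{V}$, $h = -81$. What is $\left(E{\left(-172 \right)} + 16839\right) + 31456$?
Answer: $\frac{8306821}{172} \approx 48296.0$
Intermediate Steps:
$E{\left(V \right)} = - \frac{81}{V}$
$\left(E{\left(-172 \right)} + 16839\right) + 31456 = \left(- \frac{81}{-172} + 16839\right) + 31456 = \left(\left(-81\right) \left(- \frac{1}{172}\right) + 16839\right) + 31456 = \left(\frac{81}{172} + 16839\right) + 31456 = \frac{2896389}{172} + 31456 = \frac{8306821}{172}$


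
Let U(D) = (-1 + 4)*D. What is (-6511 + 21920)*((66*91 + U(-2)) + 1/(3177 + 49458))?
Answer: 4866316305409/52635 ≈ 9.2454e+7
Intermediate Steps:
U(D) = 3*D
(-6511 + 21920)*((66*91 + U(-2)) + 1/(3177 + 49458)) = (-6511 + 21920)*((66*91 + 3*(-2)) + 1/(3177 + 49458)) = 15409*((6006 - 6) + 1/52635) = 15409*(6000 + 1/52635) = 15409*(315810001/52635) = 4866316305409/52635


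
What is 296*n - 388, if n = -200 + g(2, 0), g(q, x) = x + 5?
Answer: -58108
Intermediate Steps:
g(q, x) = 5 + x
n = -195 (n = -200 + (5 + 0) = -200 + 5 = -195)
296*n - 388 = 296*(-195) - 388 = -57720 - 388 = -58108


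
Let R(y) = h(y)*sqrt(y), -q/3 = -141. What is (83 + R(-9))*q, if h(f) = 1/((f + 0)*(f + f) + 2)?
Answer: 35109 + 1269*I/164 ≈ 35109.0 + 7.7378*I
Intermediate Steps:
h(f) = 1/(2 + 2*f**2) (h(f) = 1/(f*(2*f) + 2) = 1/(2*f**2 + 2) = 1/(2 + 2*f**2))
q = 423 (q = -3*(-141) = 423)
R(y) = sqrt(y)/(2*(1 + y**2)) (R(y) = (1/(2*(1 + y**2)))*sqrt(y) = sqrt(y)/(2*(1 + y**2)))
(83 + R(-9))*q = (83 + sqrt(-9)/(2*(1 + (-9)**2)))*423 = (83 + (3*I)/(2*(1 + 81)))*423 = (83 + (1/2)*(3*I)/82)*423 = (83 + (1/2)*(3*I)*(1/82))*423 = (83 + 3*I/164)*423 = 35109 + 1269*I/164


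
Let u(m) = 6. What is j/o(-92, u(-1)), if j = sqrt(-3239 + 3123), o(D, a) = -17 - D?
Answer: 2*I*sqrt(29)/75 ≈ 0.1436*I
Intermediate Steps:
j = 2*I*sqrt(29) (j = sqrt(-116) = 2*I*sqrt(29) ≈ 10.77*I)
j/o(-92, u(-1)) = (2*I*sqrt(29))/(-17 - 1*(-92)) = (2*I*sqrt(29))/(-17 + 92) = (2*I*sqrt(29))/75 = (2*I*sqrt(29))*(1/75) = 2*I*sqrt(29)/75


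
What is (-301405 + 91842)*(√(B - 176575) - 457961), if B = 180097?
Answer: 95971681043 - 209563*√3522 ≈ 9.5959e+10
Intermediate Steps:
(-301405 + 91842)*(√(B - 176575) - 457961) = (-301405 + 91842)*(√(180097 - 176575) - 457961) = -209563*(√3522 - 457961) = -209563*(-457961 + √3522) = 95971681043 - 209563*√3522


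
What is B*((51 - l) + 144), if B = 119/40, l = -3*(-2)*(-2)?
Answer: 24633/40 ≈ 615.83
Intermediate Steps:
l = -12 (l = 6*(-2) = -12)
B = 119/40 (B = 119*(1/40) = 119/40 ≈ 2.9750)
B*((51 - l) + 144) = 119*((51 - 1*(-12)) + 144)/40 = 119*((51 + 12) + 144)/40 = 119*(63 + 144)/40 = (119/40)*207 = 24633/40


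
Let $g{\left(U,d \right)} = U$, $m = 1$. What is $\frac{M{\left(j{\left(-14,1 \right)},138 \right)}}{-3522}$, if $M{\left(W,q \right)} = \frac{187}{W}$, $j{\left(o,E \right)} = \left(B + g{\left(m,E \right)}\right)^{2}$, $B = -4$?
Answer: $- \frac{187}{31698} \approx -0.0058994$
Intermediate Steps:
$j{\left(o,E \right)} = 9$ ($j{\left(o,E \right)} = \left(-4 + 1\right)^{2} = \left(-3\right)^{2} = 9$)
$\frac{M{\left(j{\left(-14,1 \right)},138 \right)}}{-3522} = \frac{187 \cdot \frac{1}{9}}{-3522} = 187 \cdot \frac{1}{9} \left(- \frac{1}{3522}\right) = \frac{187}{9} \left(- \frac{1}{3522}\right) = - \frac{187}{31698}$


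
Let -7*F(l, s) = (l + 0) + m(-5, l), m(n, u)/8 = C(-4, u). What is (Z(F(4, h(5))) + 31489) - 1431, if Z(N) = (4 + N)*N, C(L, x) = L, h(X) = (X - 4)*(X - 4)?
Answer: 30090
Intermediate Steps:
h(X) = (-4 + X)² (h(X) = (-4 + X)*(-4 + X) = (-4 + X)²)
m(n, u) = -32 (m(n, u) = 8*(-4) = -32)
F(l, s) = 32/7 - l/7 (F(l, s) = -((l + 0) - 32)/7 = -(l - 32)/7 = -(-32 + l)/7 = 32/7 - l/7)
Z(N) = N*(4 + N)
(Z(F(4, h(5))) + 31489) - 1431 = ((32/7 - ⅐*4)*(4 + (32/7 - ⅐*4)) + 31489) - 1431 = ((32/7 - 4/7)*(4 + (32/7 - 4/7)) + 31489) - 1431 = (4*(4 + 4) + 31489) - 1431 = (4*8 + 31489) - 1431 = (32 + 31489) - 1431 = 31521 - 1431 = 30090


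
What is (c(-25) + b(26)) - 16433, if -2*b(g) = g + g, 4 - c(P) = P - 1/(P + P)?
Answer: -821501/50 ≈ -16430.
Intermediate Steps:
c(P) = 4 + 1/(2*P) - P (c(P) = 4 - (P - 1/(P + P)) = 4 - (P - 1/(2*P)) = 4 + (1/(2*P) - P) = 4 + 1/(2*P) - P)
b(g) = -g (b(g) = -(g + g)/2 = -g)
(c(-25) + b(26)) - 16433 = ((4 + (½)/(-25) - 1*(-25)) - 1*26) - 16433 = ((4 + (½)*(-1/25) + 25) - 26) - 16433 = ((4 - 1/50 + 25) - 26) - 16433 = (1449/50 - 26) - 16433 = 149/50 - 16433 = -821501/50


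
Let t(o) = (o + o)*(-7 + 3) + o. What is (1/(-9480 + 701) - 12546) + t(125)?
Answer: -117822960/8779 ≈ -13421.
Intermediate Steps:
t(o) = -7*o (t(o) = (2*o)*(-4) + o = -8*o + o = -7*o)
(1/(-9480 + 701) - 12546) + t(125) = (1/(-9480 + 701) - 12546) - 7*125 = (1/(-8779) - 12546) - 875 = (-1/8779 - 12546) - 875 = -110141335/8779 - 875 = -117822960/8779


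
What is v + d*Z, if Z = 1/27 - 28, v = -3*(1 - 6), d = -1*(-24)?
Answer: -5905/9 ≈ -656.11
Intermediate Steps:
d = 24
v = 15 (v = -3*(-5) = 15)
Z = -755/27 (Z = 1/27 - 28 = -755/27 ≈ -27.963)
v + d*Z = 15 + 24*(-755/27) = 15 - 6040/9 = -5905/9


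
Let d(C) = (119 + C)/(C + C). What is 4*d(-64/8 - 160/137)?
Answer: -15047/628 ≈ -23.960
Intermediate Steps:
d(C) = (119 + C)/(2*C) (d(C) = (119 + C)/((2*C)) = (119 + C)*(1/(2*C)) = (119 + C)/(2*C))
4*d(-64/8 - 160/137) = 4*((119 + (-64/8 - 160/137))/(2*(-64/8 - 160/137))) = 4*((119 + (-64*⅛ - 160*1/137))/(2*(-64*⅛ - 160*1/137))) = 4*((119 + (-8 - 160/137))/(2*(-8 - 160/137))) = 4*((119 - 1256/137)/(2*(-1256/137))) = 4*((½)*(-137/1256)*(15047/137)) = 4*(-15047/2512) = -15047/628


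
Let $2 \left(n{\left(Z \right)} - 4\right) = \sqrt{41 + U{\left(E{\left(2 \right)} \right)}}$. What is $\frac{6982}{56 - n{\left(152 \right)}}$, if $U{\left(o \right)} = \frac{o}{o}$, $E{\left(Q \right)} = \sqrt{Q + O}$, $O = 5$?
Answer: $\frac{726128}{5387} + \frac{6982 \sqrt{42}}{5387} \approx 143.19$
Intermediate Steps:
$E{\left(Q \right)} = \sqrt{5 + Q}$ ($E{\left(Q \right)} = \sqrt{Q + 5} = \sqrt{5 + Q}$)
$U{\left(o \right)} = 1$
$n{\left(Z \right)} = 4 + \frac{\sqrt{42}}{2}$ ($n{\left(Z \right)} = 4 + \frac{\sqrt{41 + 1}}{2} = 4 + \frac{\sqrt{42}}{2}$)
$\frac{6982}{56 - n{\left(152 \right)}} = \frac{6982}{56 - \left(4 + \frac{\sqrt{42}}{2}\right)} = \frac{6982}{52 - \frac{\sqrt{42}}{2}}$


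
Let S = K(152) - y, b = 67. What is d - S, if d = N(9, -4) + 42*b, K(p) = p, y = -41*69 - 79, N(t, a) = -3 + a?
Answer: -253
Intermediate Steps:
y = -2908 (y = -2829 - 79 = -2908)
d = 2807 (d = (-3 - 4) + 42*67 = -7 + 2814 = 2807)
S = 3060 (S = 152 - 1*(-2908) = 152 + 2908 = 3060)
d - S = 2807 - 1*3060 = 2807 - 3060 = -253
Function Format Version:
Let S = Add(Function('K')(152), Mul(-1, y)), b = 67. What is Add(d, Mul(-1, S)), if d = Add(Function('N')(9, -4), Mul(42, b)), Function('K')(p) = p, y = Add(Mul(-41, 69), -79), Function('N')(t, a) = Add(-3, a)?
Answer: -253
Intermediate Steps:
y = -2908 (y = Add(-2829, -79) = -2908)
d = 2807 (d = Add(Add(-3, -4), Mul(42, 67)) = Add(-7, 2814) = 2807)
S = 3060 (S = Add(152, Mul(-1, -2908)) = Add(152, 2908) = 3060)
Add(d, Mul(-1, S)) = Add(2807, Mul(-1, 3060)) = Add(2807, -3060) = -253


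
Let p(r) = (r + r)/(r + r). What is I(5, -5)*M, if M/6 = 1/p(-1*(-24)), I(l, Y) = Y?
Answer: -30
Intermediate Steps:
p(r) = 1 (p(r) = (2*r)/((2*r)) = (2*r)*(1/(2*r)) = 1)
M = 6 (M = 6/1 = 6*1 = 6)
I(5, -5)*M = -5*6 = -30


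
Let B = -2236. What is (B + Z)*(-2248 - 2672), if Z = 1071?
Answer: 5731800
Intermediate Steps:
(B + Z)*(-2248 - 2672) = (-2236 + 1071)*(-2248 - 2672) = -1165*(-4920) = 5731800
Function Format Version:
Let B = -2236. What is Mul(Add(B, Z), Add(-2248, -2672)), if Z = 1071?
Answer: 5731800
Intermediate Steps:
Mul(Add(B, Z), Add(-2248, -2672)) = Mul(Add(-2236, 1071), Add(-2248, -2672)) = Mul(-1165, -4920) = 5731800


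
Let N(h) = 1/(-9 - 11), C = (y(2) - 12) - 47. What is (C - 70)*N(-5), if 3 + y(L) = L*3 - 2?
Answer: 32/5 ≈ 6.4000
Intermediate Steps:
y(L) = -5 + 3*L (y(L) = -3 + (L*3 - 2) = -3 + (3*L - 2) = -3 + (-2 + 3*L) = -5 + 3*L)
C = -58 (C = ((-5 + 3*2) - 12) - 47 = ((-5 + 6) - 12) - 47 = (1 - 12) - 47 = -11 - 47 = -58)
N(h) = -1/20 (N(h) = 1/(-20) = -1/20)
(C - 70)*N(-5) = (-58 - 70)*(-1/20) = -128*(-1/20) = 32/5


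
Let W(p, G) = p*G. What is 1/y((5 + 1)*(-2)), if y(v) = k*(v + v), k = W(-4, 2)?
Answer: 1/192 ≈ 0.0052083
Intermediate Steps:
W(p, G) = G*p
k = -8 (k = 2*(-4) = -8)
y(v) = -16*v (y(v) = -8*(v + v) = -16*v)
1/y((5 + 1)*(-2)) = 1/(-16*(5 + 1)*(-2)) = 1/(-96*(-2)) = 1/(-16*(-12)) = 1/192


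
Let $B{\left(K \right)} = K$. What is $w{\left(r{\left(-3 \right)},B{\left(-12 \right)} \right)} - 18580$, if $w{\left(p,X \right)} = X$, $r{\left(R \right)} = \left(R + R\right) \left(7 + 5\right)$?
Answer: $-18592$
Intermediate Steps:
$r{\left(R \right)} = 24 R$ ($r{\left(R \right)} = 2 R 12 = 24 R$)
$w{\left(r{\left(-3 \right)},B{\left(-12 \right)} \right)} - 18580 = -12 - 18580 = -18592$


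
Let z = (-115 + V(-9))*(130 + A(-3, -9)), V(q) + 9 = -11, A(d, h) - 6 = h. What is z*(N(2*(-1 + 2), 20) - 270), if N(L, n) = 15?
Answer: 4371975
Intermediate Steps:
A(d, h) = 6 + h
V(q) = -20 (V(q) = -9 - 11 = -20)
z = -17145 (z = (-115 - 20)*(130 + (6 - 9)) = -135*(130 - 3) = -135*127 = -17145)
z*(N(2*(-1 + 2), 20) - 270) = -17145*(15 - 270) = -17145*(-255) = 4371975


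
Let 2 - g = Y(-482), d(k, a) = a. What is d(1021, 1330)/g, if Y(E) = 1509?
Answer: -1330/1507 ≈ -0.88255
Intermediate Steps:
g = -1507 (g = 2 - 1*1509 = 2 - 1509 = -1507)
d(1021, 1330)/g = 1330/(-1507) = 1330*(-1/1507) = -1330/1507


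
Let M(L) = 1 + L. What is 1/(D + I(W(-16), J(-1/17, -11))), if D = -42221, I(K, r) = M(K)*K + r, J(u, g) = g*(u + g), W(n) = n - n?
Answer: -17/715689 ≈ -2.3753e-5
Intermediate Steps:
W(n) = 0
J(u, g) = g*(g + u)
I(K, r) = r + K*(1 + K) (I(K, r) = (1 + K)*K + r = K*(1 + K) + r = r + K*(1 + K))
1/(D + I(W(-16), J(-1/17, -11))) = 1/(-42221 + (-11*(-11 - 1/17) + 0*(1 + 0))) = 1/(-42221 + (-11*(-11 - 1*1/17) + 0*1)) = 1/(-42221 + (-11*(-11 - 1/17) + 0)) = 1/(-42221 + (-11*(-188/17) + 0)) = 1/(-42221 + (2068/17 + 0)) = 1/(-42221 + 2068/17) = 1/(-715689/17) = -17/715689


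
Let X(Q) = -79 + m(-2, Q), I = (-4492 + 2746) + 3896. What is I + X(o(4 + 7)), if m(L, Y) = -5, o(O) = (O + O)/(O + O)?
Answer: 2066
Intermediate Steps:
o(O) = 1 (o(O) = (2*O)/((2*O)) = (2*O)*(1/(2*O)) = 1)
I = 2150 (I = -1746 + 3896 = 2150)
X(Q) = -84 (X(Q) = -79 - 5 = -84)
I + X(o(4 + 7)) = 2150 - 84 = 2066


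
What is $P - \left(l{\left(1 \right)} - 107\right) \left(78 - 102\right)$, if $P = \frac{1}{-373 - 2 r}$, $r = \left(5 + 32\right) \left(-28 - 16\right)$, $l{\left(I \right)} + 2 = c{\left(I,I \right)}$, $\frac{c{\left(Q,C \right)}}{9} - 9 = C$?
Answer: $- \frac{1314647}{2883} \approx -456.0$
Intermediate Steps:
$c{\left(Q,C \right)} = 81 + 9 C$
$l{\left(I \right)} = 79 + 9 I$ ($l{\left(I \right)} = -2 + \left(81 + 9 I\right) = 79 + 9 I$)
$r = -1628$ ($r = 37 \left(-44\right) = -1628$)
$P = \frac{1}{2883}$ ($P = \frac{1}{-373 - -3256} = \frac{1}{-373 + 3256} = \frac{1}{2883} \approx 0.00034686$)
$P - \left(l{\left(1 \right)} - 107\right) \left(78 - 102\right) = \frac{1}{2883} - \left(\left(79 + 9 \cdot 1\right) - 107\right) \left(78 - 102\right) = \frac{1}{2883} - \left(\left(79 + 9\right) - 107\right) \left(-24\right) = \frac{1}{2883} - \left(88 - 107\right) \left(-24\right) = \frac{1}{2883} - \left(-19\right) \left(-24\right) = \frac{1}{2883} - 456 = - \frac{1314647}{2883}$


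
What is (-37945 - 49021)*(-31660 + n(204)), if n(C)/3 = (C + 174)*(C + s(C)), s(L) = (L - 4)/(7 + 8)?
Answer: -18679948936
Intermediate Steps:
s(L) = -4/15 + L/15 (s(L) = (-4 + L)/15 = (-4 + L)*(1/15) = -4/15 + L/15)
n(C) = 3*(174 + C)*(-4/15 + 16*C/15) (n(C) = 3*((C + 174)*(C + (-4/15 + C/15))) = 3*((174 + C)*(-4/15 + 16*C/15)) = 3*(174 + C)*(-4/15 + 16*C/15))
(-37945 - 49021)*(-31660 + n(204)) = (-37945 - 49021)*(-31660 + (-696/5 + 556*204 + (16/5)*204²)) = -86966*(-31660 + (-696/5 + 113424 + (16/5)*41616)) = -86966*(-31660 + (-696/5 + 113424 + 665856/5)) = -86966*(-31660 + 246456) = -86966*214796 = -18679948936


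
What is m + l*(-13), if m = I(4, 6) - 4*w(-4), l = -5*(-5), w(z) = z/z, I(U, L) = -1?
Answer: -330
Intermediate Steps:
w(z) = 1
l = 25
m = -5 (m = -1 - 4*1 = -1 - 4 = -5)
m + l*(-13) = -5 + 25*(-13) = -5 - 325 = -330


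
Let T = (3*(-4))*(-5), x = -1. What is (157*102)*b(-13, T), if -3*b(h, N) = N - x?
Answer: -325618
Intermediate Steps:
T = 60 (T = -12*(-5) = 60)
b(h, N) = -⅓ - N/3 (b(h, N) = -(N - 1*(-1))/3 = -(N + 1)/3 = -(1 + N)/3 = -⅓ - N/3)
(157*102)*b(-13, T) = (157*102)*(-⅓ - ⅓*60) = 16014*(-⅓ - 20) = 16014*(-61/3) = -325618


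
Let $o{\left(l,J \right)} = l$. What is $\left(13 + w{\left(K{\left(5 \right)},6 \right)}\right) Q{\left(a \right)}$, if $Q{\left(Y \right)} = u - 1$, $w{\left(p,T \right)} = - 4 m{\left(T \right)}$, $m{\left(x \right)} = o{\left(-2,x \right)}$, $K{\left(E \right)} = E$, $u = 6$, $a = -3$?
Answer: $105$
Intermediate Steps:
$m{\left(x \right)} = -2$
$w{\left(p,T \right)} = 8$ ($w{\left(p,T \right)} = \left(-4\right) \left(-2\right) = 8$)
$Q{\left(Y \right)} = 5$ ($Q{\left(Y \right)} = 6 - 1 = 5$)
$\left(13 + w{\left(K{\left(5 \right)},6 \right)}\right) Q{\left(a \right)} = \left(13 + 8\right) 5 = 21 \cdot 5 = 105$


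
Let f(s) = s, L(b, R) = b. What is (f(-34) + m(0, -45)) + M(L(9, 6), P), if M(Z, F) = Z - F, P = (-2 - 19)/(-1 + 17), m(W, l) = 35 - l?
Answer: 901/16 ≈ 56.313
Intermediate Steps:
P = -21/16 ≈ -1.3125
(f(-34) + m(0, -45)) + M(L(9, 6), P) = (-34 + (35 - 1*(-45))) + (9 - 1*(-21/16)) = (-34 + (35 + 45)) + (9 + 21/16) = (-34 + 80) + 165/16 = 46 + 165/16 = 901/16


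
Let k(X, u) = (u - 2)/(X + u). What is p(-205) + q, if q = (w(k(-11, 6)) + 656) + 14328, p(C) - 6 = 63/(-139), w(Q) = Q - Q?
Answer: 2083547/139 ≈ 14990.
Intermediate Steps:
k(X, u) = (-2 + u)/(X + u)
w(Q) = 0
p(C) = 771/139 (p(C) = 6 + 63/(-139) = 6 + 63*(-1/139) = 6 - 63/139 = 771/139)
q = 14984 (q = (0 + 656) + 14328 = 656 + 14328 = 14984)
p(-205) + q = 771/139 + 14984 = 2083547/139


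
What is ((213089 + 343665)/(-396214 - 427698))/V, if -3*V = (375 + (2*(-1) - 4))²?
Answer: 278377/18697446972 ≈ 1.4889e-5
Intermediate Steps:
V = -45387 (V = -(375 + (2*(-1) - 4))²/3 = -(375 + (-2 - 4))²/3 = -(375 - 6)²/3 = -⅓*369² = -⅓*136161 = -45387)
((213089 + 343665)/(-396214 - 427698))/V = ((213089 + 343665)/(-396214 - 427698))/(-45387) = (556754/(-823912))*(-1/45387) = (556754*(-1/823912))*(-1/45387) = -278377/411956*(-1/45387) = 278377/18697446972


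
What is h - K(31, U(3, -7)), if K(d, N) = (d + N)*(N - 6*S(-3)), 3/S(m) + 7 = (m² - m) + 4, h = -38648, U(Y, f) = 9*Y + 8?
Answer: -40826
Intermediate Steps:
U(Y, f) = 8 + 9*Y
S(m) = 3/(-3 + m² - m) (S(m) = 3/(-7 + ((m² - m) + 4)) = 3/(-7 + (4 + m² - m)) = 3/(-3 + m² - m))
K(d, N) = (-2 + N)*(N + d) (K(d, N) = (d + N)*(N - 18/(-3 + (-3)² - 1*(-3))) = (N + d)*(N - 18/(-3 + 9 + 3)) = (N + d)*(N - 18/9) = (N + d)*(N - 6*⅓) = (N + d)*(N - 2) = (N + d)*(-2 + N) = (-2 + N)*(N + d))
h - K(31, U(3, -7)) = -38648 - ((8 + 9*3)² - 2*(8 + 9*3) - 2*31 + (8 + 9*3)*31) = -38648 - ((8 + 27)² - 2*(8 + 27) - 62 + (8 + 27)*31) = -38648 - (35² - 2*35 - 62 + 35*31) = -38648 - (1225 - 70 - 62 + 1085) = -38648 - 1*2178 = -38648 - 2178 = -40826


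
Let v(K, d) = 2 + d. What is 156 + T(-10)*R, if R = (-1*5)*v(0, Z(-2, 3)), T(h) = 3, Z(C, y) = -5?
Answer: 201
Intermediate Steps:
R = 15 (R = (-1*5)*(2 - 5) = -5*(-3) = 15)
156 + T(-10)*R = 156 + 3*15 = 156 + 45 = 201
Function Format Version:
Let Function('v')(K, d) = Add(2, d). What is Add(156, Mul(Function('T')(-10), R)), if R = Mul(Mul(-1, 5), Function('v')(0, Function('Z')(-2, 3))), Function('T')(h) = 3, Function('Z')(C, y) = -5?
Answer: 201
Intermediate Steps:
R = 15 (R = Mul(Mul(-1, 5), Add(2, -5)) = Mul(-5, -3) = 15)
Add(156, Mul(Function('T')(-10), R)) = Add(156, Mul(3, 15)) = Add(156, 45) = 201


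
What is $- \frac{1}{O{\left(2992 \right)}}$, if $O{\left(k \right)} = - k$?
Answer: $\frac{1}{2992} \approx 0.00033422$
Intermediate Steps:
$- \frac{1}{O{\left(2992 \right)}} = - \frac{1}{\left(-1\right) 2992} = - \frac{1}{-2992} = \left(-1\right) \left(- \frac{1}{2992}\right) = \frac{1}{2992}$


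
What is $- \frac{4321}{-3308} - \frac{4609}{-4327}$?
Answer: $\frac{33943539}{14313716} \approx 2.3714$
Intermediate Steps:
$- \frac{4321}{-3308} - \frac{4609}{-4327} = \left(-4321\right) \left(- \frac{1}{3308}\right) - - \frac{4609}{4327} = \frac{4321}{3308} + \frac{4609}{4327} = \frac{33943539}{14313716}$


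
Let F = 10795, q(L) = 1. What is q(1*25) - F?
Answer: -10794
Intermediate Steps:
q(1*25) - F = 1 - 1*10795 = 1 - 10795 = -10794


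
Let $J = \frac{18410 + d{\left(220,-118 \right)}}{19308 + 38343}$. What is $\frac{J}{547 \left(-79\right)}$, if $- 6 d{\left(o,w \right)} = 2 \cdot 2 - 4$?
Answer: $- \frac{18410}{2491272663} \approx -7.3898 \cdot 10^{-6}$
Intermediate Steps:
$d{\left(o,w \right)} = 0$ ($d{\left(o,w \right)} = - \frac{2 \cdot 2 - 4}{6} = - \frac{4 - 4}{6} = \left(- \frac{1}{6}\right) 0 = 0$)
$J = \frac{18410}{57651}$ ($J = \frac{18410 + 0}{19308 + 38343} = \frac{18410}{57651} \approx 0.31934$)
$\frac{J}{547 \left(-79\right)} = \frac{18410}{57651 \cdot 547 \left(-79\right)} = \frac{18410}{57651 \left(-43213\right)} = \frac{18410}{57651} \left(- \frac{1}{43213}\right) = - \frac{18410}{2491272663}$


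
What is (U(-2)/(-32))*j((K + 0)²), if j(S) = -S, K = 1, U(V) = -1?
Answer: -1/32 ≈ -0.031250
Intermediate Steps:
(U(-2)/(-32))*j((K + 0)²) = (-1/(-32))*(-(1 + 0)²) = (-1*(-1/32))*(-1*1²) = (-1*1)/32 = (1/32)*(-1) = -1/32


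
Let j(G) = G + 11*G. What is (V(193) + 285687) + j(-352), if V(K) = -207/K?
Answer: 54322152/193 ≈ 2.8146e+5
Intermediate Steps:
j(G) = 12*G
(V(193) + 285687) + j(-352) = (-207/193 + 285687) + 12*(-352) = (-207*1/193 + 285687) - 4224 = (-207/193 + 285687) - 4224 = 55137384/193 - 4224 = 54322152/193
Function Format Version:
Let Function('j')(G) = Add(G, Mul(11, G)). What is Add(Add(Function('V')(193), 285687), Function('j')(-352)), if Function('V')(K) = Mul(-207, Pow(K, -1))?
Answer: Rational(54322152, 193) ≈ 2.8146e+5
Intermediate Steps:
Function('j')(G) = Mul(12, G)
Add(Add(Function('V')(193), 285687), Function('j')(-352)) = Add(Add(Mul(-207, Pow(193, -1)), 285687), Mul(12, -352)) = Add(Add(Mul(-207, Rational(1, 193)), 285687), -4224) = Add(Add(Rational(-207, 193), 285687), -4224) = Add(Rational(55137384, 193), -4224) = Rational(54322152, 193)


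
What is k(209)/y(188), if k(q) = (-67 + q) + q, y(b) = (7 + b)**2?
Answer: 3/325 ≈ 0.0092308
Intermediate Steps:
k(q) = -67 + 2*q
k(209)/y(188) = (-67 + 2*209)/((7 + 188)**2) = (-67 + 418)/(195**2) = 351/38025 = 351*(1/38025) = 3/325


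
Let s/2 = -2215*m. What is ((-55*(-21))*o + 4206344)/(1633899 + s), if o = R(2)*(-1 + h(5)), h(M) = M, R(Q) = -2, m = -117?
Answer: 4197104/2152209 ≈ 1.9501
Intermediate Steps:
s = 518310 (s = 2*(-2215*(-117)) = 2*259155 = 518310)
o = -8 (o = -2*(-1 + 5) = -2*4 = -8)
((-55*(-21))*o + 4206344)/(1633899 + s) = (-55*(-21)*(-8) + 4206344)/(1633899 + 518310) = (1155*(-8) + 4206344)/2152209 = (-9240 + 4206344)*(1/2152209) = 4197104*(1/2152209) = 4197104/2152209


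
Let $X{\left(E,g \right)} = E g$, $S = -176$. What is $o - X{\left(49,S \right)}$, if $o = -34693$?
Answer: $-26069$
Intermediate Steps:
$o - X{\left(49,S \right)} = -34693 - 49 \left(-176\right) = -34693 - -8624 = -34693 + 8624 = -26069$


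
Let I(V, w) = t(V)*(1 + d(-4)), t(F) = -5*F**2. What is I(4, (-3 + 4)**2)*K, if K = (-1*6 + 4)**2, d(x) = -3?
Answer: 640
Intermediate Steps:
I(V, w) = 10*V**2 (I(V, w) = (-5*V**2)*(1 - 3) = -5*V**2*(-2) = 10*V**2)
K = 4 (K = (-6 + 4)**2 = (-2)**2 = 4)
I(4, (-3 + 4)**2)*K = (10*4**2)*4 = (10*16)*4 = 160*4 = 640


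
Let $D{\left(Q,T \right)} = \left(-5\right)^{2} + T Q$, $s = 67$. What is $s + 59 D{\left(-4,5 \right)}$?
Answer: $362$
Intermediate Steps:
$D{\left(Q,T \right)} = 25 + Q T$
$s + 59 D{\left(-4,5 \right)} = 67 + 59 \left(25 - 20\right) = 67 + 59 \cdot 5 = 67 + 295 = 362$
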